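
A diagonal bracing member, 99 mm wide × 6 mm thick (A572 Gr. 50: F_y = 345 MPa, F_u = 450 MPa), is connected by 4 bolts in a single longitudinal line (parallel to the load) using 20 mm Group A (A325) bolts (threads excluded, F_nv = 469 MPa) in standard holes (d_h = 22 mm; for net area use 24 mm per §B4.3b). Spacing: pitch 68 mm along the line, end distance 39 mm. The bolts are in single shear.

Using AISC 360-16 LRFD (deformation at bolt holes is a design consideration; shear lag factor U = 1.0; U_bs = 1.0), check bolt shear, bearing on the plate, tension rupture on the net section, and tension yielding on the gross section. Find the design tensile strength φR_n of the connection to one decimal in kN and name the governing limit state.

151.9 kN (net-section rupture governs)

Bolt shear: A_b = π(20)²/4 = 314.16 mm². φR_n = 0.75 × 469 × 314.16 × 4 × 1 = 442.0 kN.
Bearing (6 mm plate, F_u = 450 MPa): end bolts L_c = 39 − 22/2 = 28, R_n = min(1.2×28×6×450, 2.4×20×6×450) = 90.72 kN/bolt; interior L_c = 68 − 22 = 46, R_n = 129.6 kN/bolt. φR_n = 0.75 × (1×90.72 + 3×129.6) = 359.6 kN.
Tension rupture (net): A_n = (99 − 1×24)×6 = 450 mm² (U = 1.0, A_e = A_n). φR_n = 0.75 × 450 × 450 = 151.9 kN.
Tension yield (gross): A_g = 99×6 = 594 mm². φR_n = 0.90 × 345 × 594 = 184.4 kN.
Governing: min(442.0, 359.6, 151.9, 184.4) = 151.9 kN → net-section rupture.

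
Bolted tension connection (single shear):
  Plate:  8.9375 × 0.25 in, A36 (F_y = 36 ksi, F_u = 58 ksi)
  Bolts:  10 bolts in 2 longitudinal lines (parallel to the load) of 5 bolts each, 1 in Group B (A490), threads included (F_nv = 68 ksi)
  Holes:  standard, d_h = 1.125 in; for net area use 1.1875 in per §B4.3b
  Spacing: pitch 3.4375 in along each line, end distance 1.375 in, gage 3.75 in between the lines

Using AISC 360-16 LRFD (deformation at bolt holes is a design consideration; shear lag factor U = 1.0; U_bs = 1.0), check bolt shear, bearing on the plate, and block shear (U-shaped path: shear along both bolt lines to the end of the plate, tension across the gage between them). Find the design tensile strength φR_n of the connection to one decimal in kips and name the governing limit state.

Bolt shear: A_b = π(1)²/4 = 0.7854 in². φR_n = 0.75 × 68 × 0.7854 × 10 × 1 = 400.6 kips.
Bearing (0.25 in plate, F_u = 58 ksi): end bolts L_c = 1.375 − 1.125/2 = 0.8125, R_n = min(1.2×0.8125×0.25×58, 2.4×1×0.25×58) = 14.138 kips/bolt; interior L_c = 3.4375 − 1.125 = 2.3125, R_n = 34.8 kips/bolt. φR_n = 0.75 × (2×14.138 + 8×34.8) = 230.0 kips.
Block shear: shear path 2×[1.375+4×3.4375] = 2×15.125 in, A_gv = 7.5625, A_nv = 2×(15.125 − 4.5×1.1875)×0.25 = 4.8906 in²; tension across gage: (3.75 − 1×1.1875)×0.25 = 0.64063 in². R_n = min(0.6×58×4.8906, 0.6×36×7.5625) + 1.0×58×0.64063 = min(170.19, 163.35) + 37.157 = 200.51 kips. φR_n = 0.75 × 200.51 = 150.4 kips.
Governing: min(400.6, 230.0, 150.4) = 150.4 kips → block shear.

150.4 kips (block shear governs)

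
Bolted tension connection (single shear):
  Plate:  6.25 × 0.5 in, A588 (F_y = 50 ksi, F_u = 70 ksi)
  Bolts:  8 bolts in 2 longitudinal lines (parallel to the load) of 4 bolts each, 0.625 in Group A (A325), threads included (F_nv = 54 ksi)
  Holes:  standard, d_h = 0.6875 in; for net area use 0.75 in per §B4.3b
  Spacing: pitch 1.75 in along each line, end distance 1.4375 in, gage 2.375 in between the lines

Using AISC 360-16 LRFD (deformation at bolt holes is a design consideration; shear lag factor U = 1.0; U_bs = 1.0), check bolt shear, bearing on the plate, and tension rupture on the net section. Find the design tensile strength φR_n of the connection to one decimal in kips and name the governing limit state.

99.4 kips (bolt shear governs)

Bolt shear: A_b = π(0.625)²/4 = 0.3068 in². φR_n = 0.75 × 54 × 0.3068 × 8 × 1 = 99.4 kips.
Bearing (0.5 in plate, F_u = 70 ksi): end bolts L_c = 1.4375 − 0.6875/2 = 1.09375, R_n = min(1.2×1.09375×0.5×70, 2.4×0.625×0.5×70) = 45.938 kips/bolt; interior L_c = 1.75 − 0.6875 = 1.0625, R_n = 44.625 kips/bolt. φR_n = 0.75 × (2×45.938 + 6×44.625) = 269.7 kips.
Tension rupture (net): A_n = (6.25 − 2×0.75)×0.5 = 2.375 in² (U = 1.0, A_e = A_n). φR_n = 0.75 × 70 × 2.375 = 124.7 kips.
Governing: min(99.4, 269.7, 124.7) = 99.4 kips → bolt shear.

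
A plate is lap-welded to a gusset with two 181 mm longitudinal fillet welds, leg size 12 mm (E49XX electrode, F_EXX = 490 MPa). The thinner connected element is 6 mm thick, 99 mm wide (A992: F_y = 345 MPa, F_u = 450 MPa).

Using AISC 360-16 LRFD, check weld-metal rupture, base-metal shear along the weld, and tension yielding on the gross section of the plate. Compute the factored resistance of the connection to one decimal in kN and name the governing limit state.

184.4 kN (gross-section yield governs)

Weld metal: throat = 0.707×12 = 8.484 mm, L = 2×181 = 362 mm. φR_n = 0.75 × 0.6 × 490 × 8.484 × 362 = 677.2 kN.
Base metal shear (6 mm plate): yield φR_n = 1.0×0.6×345×6×362 = 449.6 kN; rupture φR_n = 0.75×0.6×450×6×362 = 439.8 kN; take 439.8 kN (rupture).
Tension yield (gross): A_g = 99×6 = 594 mm². φR_n = 0.90 × 345 × 594 = 184.4 kN.
Governing: min(677.2, 439.8, 184.4) = 184.4 kN → gross-section yield.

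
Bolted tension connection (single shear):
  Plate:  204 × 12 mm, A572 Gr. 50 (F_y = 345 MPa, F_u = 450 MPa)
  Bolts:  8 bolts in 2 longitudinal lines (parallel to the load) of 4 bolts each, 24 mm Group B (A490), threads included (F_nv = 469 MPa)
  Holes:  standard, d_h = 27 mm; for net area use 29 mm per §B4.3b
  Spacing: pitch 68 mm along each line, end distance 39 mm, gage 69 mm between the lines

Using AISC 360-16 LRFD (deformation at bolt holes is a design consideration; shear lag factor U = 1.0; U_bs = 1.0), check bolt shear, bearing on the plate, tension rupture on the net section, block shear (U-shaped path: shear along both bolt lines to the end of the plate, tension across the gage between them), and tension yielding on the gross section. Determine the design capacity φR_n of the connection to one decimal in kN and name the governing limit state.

Bolt shear: A_b = π(24)²/4 = 452.39 mm². φR_n = 0.75 × 469 × 452.39 × 8 × 1 = 1273.0 kN.
Bearing (12 mm plate, F_u = 450 MPa): end bolts L_c = 39 − 27/2 = 25.5, R_n = min(1.2×25.5×12×450, 2.4×24×12×450) = 165.24 kN/bolt; interior L_c = 68 − 27 = 41, R_n = 265.68 kN/bolt. φR_n = 0.75 × (2×165.24 + 6×265.68) = 1443.4 kN.
Tension rupture (net): A_n = (204 − 2×29)×12 = 1752 mm² (U = 1.0, A_e = A_n). φR_n = 0.75 × 450 × 1752 = 591.3 kN.
Block shear: shear path 2×[39+3×68] = 2×243 mm, A_gv = 5832, A_nv = 2×(243 − 3.5×29)×12 = 3396 mm²; tension across gage: (69 − 1×29)×12 = 480 mm². R_n = min(0.6×450×3396, 0.6×345×5832) + 1.0×450×480 = min(916.92, 1207.2) + 216 = 1132.9 kN. φR_n = 0.75 × 1132.9 = 849.7 kN.
Tension yield (gross): A_g = 204×12 = 2448 mm². φR_n = 0.90 × 345 × 2448 = 760.1 kN.
Governing: min(1273.0, 1443.4, 591.3, 849.7, 760.1) = 591.3 kN → net-section rupture.

591.3 kN (net-section rupture governs)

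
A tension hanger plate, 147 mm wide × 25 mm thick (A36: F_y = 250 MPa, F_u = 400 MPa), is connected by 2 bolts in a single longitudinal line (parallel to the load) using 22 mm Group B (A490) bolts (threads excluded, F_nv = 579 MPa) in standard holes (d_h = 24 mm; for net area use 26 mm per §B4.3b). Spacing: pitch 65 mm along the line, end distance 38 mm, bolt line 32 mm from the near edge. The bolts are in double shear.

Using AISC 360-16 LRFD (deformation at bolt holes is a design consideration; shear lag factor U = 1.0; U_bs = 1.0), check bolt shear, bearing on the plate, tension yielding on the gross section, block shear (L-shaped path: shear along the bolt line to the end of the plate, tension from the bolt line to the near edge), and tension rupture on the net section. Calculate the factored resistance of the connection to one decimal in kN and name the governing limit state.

430.5 kN (block shear governs)

Bolt shear: A_b = π(22)²/4 = 380.13 mm². φR_n = 0.75 × 579 × 380.13 × 2 × 2 = 660.3 kN.
Bearing (25 mm plate, F_u = 400 MPa): end bolts L_c = 38 − 24/2 = 26, R_n = min(1.2×26×25×400, 2.4×22×25×400) = 312 kN/bolt; interior L_c = 65 − 24 = 41, R_n = 492 kN/bolt. φR_n = 0.75 × (1×312 + 1×492) = 603.0 kN.
Tension yield (gross): A_g = 147×25 = 3675 mm². φR_n = 0.90 × 250 × 3675 = 826.9 kN.
Block shear: shear path 1×[38+1×65] = 1×103 mm, A_gv = 2575, A_nv = 1×(103 − 1.5×26)×25 = 1600 mm²; tension to near edge: (32 − 0.5×26)×25 = 475 mm². R_n = min(0.6×400×1600, 0.6×250×2575) + 1.0×400×475 = min(384, 386.25) + 190 = 574 kN. φR_n = 0.75 × 574 = 430.5 kN.
Tension rupture (net): A_n = (147 − 1×26)×25 = 3025 mm² (U = 1.0, A_e = A_n). φR_n = 0.75 × 400 × 3025 = 907.5 kN.
Governing: min(660.3, 603.0, 826.9, 430.5, 907.5) = 430.5 kN → block shear.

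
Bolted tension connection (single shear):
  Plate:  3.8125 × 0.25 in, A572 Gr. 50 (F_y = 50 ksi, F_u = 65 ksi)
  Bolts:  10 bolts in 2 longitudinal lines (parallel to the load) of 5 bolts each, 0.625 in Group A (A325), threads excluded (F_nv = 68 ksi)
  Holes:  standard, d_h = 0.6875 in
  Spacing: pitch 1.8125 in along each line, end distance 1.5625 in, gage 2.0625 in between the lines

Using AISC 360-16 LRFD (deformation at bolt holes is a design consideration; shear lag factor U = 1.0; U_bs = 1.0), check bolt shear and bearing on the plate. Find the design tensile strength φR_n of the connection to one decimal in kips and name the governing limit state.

Bolt shear: A_b = π(0.625)²/4 = 0.3068 in². φR_n = 0.75 × 68 × 0.3068 × 10 × 1 = 156.5 kips.
Bearing (0.25 in plate, F_u = 65 ksi): end bolts L_c = 1.5625 − 0.6875/2 = 1.21875, R_n = min(1.2×1.21875×0.25×65, 2.4×0.625×0.25×65) = 23.766 kips/bolt; interior L_c = 1.8125 − 0.6875 = 1.125, R_n = 21.938 kips/bolt. φR_n = 0.75 × (2×23.766 + 8×21.938) = 167.3 kips.
Governing: min(156.5, 167.3) = 156.5 kips → bolt shear.

156.5 kips (bolt shear governs)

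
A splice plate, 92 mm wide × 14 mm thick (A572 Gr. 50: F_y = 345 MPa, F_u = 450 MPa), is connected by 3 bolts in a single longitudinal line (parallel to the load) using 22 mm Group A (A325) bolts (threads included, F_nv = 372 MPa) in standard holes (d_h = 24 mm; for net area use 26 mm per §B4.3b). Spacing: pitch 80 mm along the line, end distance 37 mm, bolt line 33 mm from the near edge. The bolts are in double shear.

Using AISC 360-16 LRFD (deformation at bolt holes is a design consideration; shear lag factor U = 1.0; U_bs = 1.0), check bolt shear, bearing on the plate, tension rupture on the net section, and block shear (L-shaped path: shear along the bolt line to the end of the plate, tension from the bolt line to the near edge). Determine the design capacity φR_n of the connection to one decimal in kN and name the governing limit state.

311.9 kN (net-section rupture governs)

Bolt shear: A_b = π(22)²/4 = 380.13 mm². φR_n = 0.75 × 372 × 380.13 × 3 × 2 = 636.3 kN.
Bearing (14 mm plate, F_u = 450 MPa): end bolts L_c = 37 − 24/2 = 25, R_n = min(1.2×25×14×450, 2.4×22×14×450) = 189 kN/bolt; interior L_c = 80 − 24 = 56, R_n = 332.64 kN/bolt. φR_n = 0.75 × (1×189 + 2×332.64) = 640.7 kN.
Tension rupture (net): A_n = (92 − 1×26)×14 = 924 mm² (U = 1.0, A_e = A_n). φR_n = 0.75 × 450 × 924 = 311.9 kN.
Block shear: shear path 1×[37+2×80] = 1×197 mm, A_gv = 2758, A_nv = 1×(197 − 2.5×26)×14 = 1848 mm²; tension to near edge: (33 − 0.5×26)×14 = 280 mm². R_n = min(0.6×450×1848, 0.6×345×2758) + 1.0×450×280 = min(498.96, 570.91) + 126 = 624.96 kN. φR_n = 0.75 × 624.96 = 468.7 kN.
Governing: min(636.3, 640.7, 311.9, 468.7) = 311.9 kN → net-section rupture.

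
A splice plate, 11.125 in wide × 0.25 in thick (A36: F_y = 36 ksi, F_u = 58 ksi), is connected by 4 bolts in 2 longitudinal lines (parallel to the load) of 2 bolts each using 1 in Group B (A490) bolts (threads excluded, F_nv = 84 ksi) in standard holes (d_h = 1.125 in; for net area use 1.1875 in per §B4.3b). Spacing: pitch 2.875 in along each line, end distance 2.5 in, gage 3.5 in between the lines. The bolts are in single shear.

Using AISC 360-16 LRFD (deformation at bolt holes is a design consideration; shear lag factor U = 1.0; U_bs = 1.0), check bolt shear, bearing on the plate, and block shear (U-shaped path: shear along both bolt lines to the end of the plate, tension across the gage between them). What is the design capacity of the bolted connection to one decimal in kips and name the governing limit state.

68.7 kips (block shear governs)

Bolt shear: A_b = π(1)²/4 = 0.7854 in². φR_n = 0.75 × 84 × 0.7854 × 4 × 1 = 197.9 kips.
Bearing (0.25 in plate, F_u = 58 ksi): end bolts L_c = 2.5 − 1.125/2 = 1.9375, R_n = min(1.2×1.9375×0.25×58, 2.4×1×0.25×58) = 33.713 kips/bolt; interior L_c = 2.875 − 1.125 = 1.75, R_n = 30.45 kips/bolt. φR_n = 0.75 × (2×33.713 + 2×30.45) = 96.2 kips.
Block shear: shear path 2×[2.5+1×2.875] = 2×5.375 in, A_gv = 2.6875, A_nv = 2×(5.375 − 1.5×1.1875)×0.25 = 1.7969 in²; tension across gage: (3.5 − 1×1.1875)×0.25 = 0.57813 in². R_n = min(0.6×58×1.7969, 0.6×36×2.6875) + 1.0×58×0.57813 = min(62.532, 58.05) + 33.532 = 91.582 kips. φR_n = 0.75 × 91.582 = 68.7 kips.
Governing: min(197.9, 96.2, 68.7) = 68.7 kips → block shear.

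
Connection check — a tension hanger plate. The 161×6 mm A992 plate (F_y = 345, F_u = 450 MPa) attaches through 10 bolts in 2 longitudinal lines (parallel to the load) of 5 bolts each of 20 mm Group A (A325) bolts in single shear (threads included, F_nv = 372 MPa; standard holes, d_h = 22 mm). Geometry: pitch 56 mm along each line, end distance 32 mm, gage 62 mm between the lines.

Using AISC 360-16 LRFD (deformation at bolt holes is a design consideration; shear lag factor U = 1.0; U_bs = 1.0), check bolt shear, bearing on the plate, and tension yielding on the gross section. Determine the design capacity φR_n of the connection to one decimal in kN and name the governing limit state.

299.9 kN (gross-section yield governs)

Bolt shear: A_b = π(20)²/4 = 314.16 mm². φR_n = 0.75 × 372 × 314.16 × 10 × 1 = 876.5 kN.
Bearing (6 mm plate, F_u = 450 MPa): end bolts L_c = 32 − 22/2 = 21, R_n = min(1.2×21×6×450, 2.4×20×6×450) = 68.04 kN/bolt; interior L_c = 56 − 22 = 34, R_n = 110.16 kN/bolt. φR_n = 0.75 × (2×68.04 + 8×110.16) = 763.0 kN.
Tension yield (gross): A_g = 161×6 = 966 mm². φR_n = 0.90 × 345 × 966 = 299.9 kN.
Governing: min(876.5, 763.0, 299.9) = 299.9 kN → gross-section yield.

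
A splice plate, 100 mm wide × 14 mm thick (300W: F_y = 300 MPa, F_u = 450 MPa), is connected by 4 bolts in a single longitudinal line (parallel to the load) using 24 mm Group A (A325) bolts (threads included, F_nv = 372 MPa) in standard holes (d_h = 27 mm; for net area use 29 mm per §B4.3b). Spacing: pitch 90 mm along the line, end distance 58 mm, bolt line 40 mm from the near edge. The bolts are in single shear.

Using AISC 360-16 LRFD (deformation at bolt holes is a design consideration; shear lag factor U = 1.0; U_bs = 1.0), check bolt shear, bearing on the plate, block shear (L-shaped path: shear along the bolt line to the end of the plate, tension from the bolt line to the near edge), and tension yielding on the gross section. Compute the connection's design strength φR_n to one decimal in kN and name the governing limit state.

378.0 kN (gross-section yield governs)

Bolt shear: A_b = π(24)²/4 = 452.39 mm². φR_n = 0.75 × 372 × 452.39 × 4 × 1 = 504.9 kN.
Bearing (14 mm plate, F_u = 450 MPa): end bolts L_c = 58 − 27/2 = 44.5, R_n = min(1.2×44.5×14×450, 2.4×24×14×450) = 336.42 kN/bolt; interior L_c = 90 − 27 = 63, R_n = 362.88 kN/bolt. φR_n = 0.75 × (1×336.42 + 3×362.88) = 1068.8 kN.
Block shear: shear path 1×[58+3×90] = 1×328 mm, A_gv = 4592, A_nv = 1×(328 − 3.5×29)×14 = 3171 mm²; tension to near edge: (40 − 0.5×29)×14 = 357 mm². R_n = min(0.6×450×3171, 0.6×300×4592) + 1.0×450×357 = min(856.17, 826.56) + 160.65 = 987.21 kN. φR_n = 0.75 × 987.21 = 740.4 kN.
Tension yield (gross): A_g = 100×14 = 1400 mm². φR_n = 0.90 × 300 × 1400 = 378.0 kN.
Governing: min(504.9, 1068.8, 740.4, 378.0) = 378.0 kN → gross-section yield.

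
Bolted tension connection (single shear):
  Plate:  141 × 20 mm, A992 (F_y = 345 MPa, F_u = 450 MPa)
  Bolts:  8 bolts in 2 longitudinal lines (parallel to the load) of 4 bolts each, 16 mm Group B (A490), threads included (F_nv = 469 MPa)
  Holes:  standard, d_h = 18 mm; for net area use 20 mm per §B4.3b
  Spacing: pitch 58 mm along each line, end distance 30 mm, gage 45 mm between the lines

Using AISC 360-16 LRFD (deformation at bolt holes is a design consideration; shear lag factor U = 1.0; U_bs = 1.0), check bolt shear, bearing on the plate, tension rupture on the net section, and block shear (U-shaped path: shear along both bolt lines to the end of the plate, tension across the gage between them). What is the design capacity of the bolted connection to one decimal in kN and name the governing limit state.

565.8 kN (bolt shear governs)

Bolt shear: A_b = π(16)²/4 = 201.06 mm². φR_n = 0.75 × 469 × 201.06 × 8 × 1 = 565.8 kN.
Bearing (20 mm plate, F_u = 450 MPa): end bolts L_c = 30 − 18/2 = 21, R_n = min(1.2×21×20×450, 2.4×16×20×450) = 226.8 kN/bolt; interior L_c = 58 − 18 = 40, R_n = 345.6 kN/bolt. φR_n = 0.75 × (2×226.8 + 6×345.6) = 1895.4 kN.
Tension rupture (net): A_n = (141 − 2×20)×20 = 2020 mm² (U = 1.0, A_e = A_n). φR_n = 0.75 × 450 × 2020 = 681.8 kN.
Block shear: shear path 2×[30+3×58] = 2×204 mm, A_gv = 8160, A_nv = 2×(204 − 3.5×20)×20 = 5360 mm²; tension across gage: (45 − 1×20)×20 = 500 mm². R_n = min(0.6×450×5360, 0.6×345×8160) + 1.0×450×500 = min(1447.2, 1689.1) + 225 = 1672.2 kN. φR_n = 0.75 × 1672.2 = 1254.2 kN.
Governing: min(565.8, 1895.4, 681.8, 1254.2) = 565.8 kN → bolt shear.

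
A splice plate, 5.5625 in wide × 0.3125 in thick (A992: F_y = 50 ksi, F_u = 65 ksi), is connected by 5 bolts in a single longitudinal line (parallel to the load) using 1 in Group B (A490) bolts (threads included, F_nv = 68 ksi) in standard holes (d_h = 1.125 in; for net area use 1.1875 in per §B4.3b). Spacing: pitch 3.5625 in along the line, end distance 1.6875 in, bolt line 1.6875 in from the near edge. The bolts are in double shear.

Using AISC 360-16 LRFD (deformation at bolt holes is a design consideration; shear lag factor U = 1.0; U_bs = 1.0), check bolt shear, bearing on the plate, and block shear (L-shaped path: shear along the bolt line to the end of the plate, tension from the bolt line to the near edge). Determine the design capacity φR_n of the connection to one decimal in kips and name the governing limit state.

113.5 kips (block shear governs)

Bolt shear: A_b = π(1)²/4 = 0.7854 in². φR_n = 0.75 × 68 × 0.7854 × 5 × 2 = 400.6 kips.
Bearing (0.3125 in plate, F_u = 65 ksi): end bolts L_c = 1.6875 − 1.125/2 = 1.125, R_n = min(1.2×1.125×0.3125×65, 2.4×1×0.3125×65) = 27.422 kips/bolt; interior L_c = 3.5625 − 1.125 = 2.4375, R_n = 48.75 kips/bolt. φR_n = 0.75 × (1×27.422 + 4×48.75) = 166.8 kips.
Block shear: shear path 1×[1.6875+4×3.5625] = 1×15.9375 in, A_gv = 4.9805, A_nv = 1×(15.9375 − 4.5×1.1875)×0.3125 = 3.3105 in²; tension to near edge: (1.6875 − 0.5×1.1875)×0.3125 = 0.3418 in². R_n = min(0.6×65×3.3105, 0.6×50×4.9805) + 1.0×65×0.3418 = min(129.11, 149.42) + 22.217 = 151.33 kips. φR_n = 0.75 × 151.33 = 113.5 kips.
Governing: min(400.6, 166.8, 113.5) = 113.5 kips → block shear.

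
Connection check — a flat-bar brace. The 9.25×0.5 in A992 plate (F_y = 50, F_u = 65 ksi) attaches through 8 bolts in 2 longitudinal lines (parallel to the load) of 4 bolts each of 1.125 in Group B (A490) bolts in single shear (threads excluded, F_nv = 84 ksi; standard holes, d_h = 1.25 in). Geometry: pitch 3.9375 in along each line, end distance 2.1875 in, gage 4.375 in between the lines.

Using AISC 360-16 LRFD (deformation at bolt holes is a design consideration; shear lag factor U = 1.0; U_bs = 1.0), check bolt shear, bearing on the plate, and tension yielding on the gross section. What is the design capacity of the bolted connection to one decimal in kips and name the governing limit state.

208.1 kips (gross-section yield governs)

Bolt shear: A_b = π(1.125)²/4 = 0.99402 in². φR_n = 0.75 × 84 × 0.99402 × 8 × 1 = 501.0 kips.
Bearing (0.5 in plate, F_u = 65 ksi): end bolts L_c = 2.1875 − 1.25/2 = 1.5625, R_n = min(1.2×1.5625×0.5×65, 2.4×1.125×0.5×65) = 60.938 kips/bolt; interior L_c = 3.9375 − 1.25 = 2.6875, R_n = 87.75 kips/bolt. φR_n = 0.75 × (2×60.938 + 6×87.75) = 486.3 kips.
Tension yield (gross): A_g = 9.25×0.5 = 4.625 in². φR_n = 0.90 × 50 × 4.625 = 208.1 kips.
Governing: min(501.0, 486.3, 208.1) = 208.1 kips → gross-section yield.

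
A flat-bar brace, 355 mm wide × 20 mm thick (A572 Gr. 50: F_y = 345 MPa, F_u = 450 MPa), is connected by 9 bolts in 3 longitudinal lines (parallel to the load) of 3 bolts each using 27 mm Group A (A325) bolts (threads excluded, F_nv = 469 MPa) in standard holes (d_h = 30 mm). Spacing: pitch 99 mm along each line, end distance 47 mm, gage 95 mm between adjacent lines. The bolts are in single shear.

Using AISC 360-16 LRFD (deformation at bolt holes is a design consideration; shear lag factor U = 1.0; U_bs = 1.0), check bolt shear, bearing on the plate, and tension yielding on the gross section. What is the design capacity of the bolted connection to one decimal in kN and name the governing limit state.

Bolt shear: A_b = π(27)²/4 = 572.56 mm². φR_n = 0.75 × 469 × 572.56 × 9 × 1 = 1812.6 kN.
Bearing (20 mm plate, F_u = 450 MPa): end bolts L_c = 47 − 30/2 = 32, R_n = min(1.2×32×20×450, 2.4×27×20×450) = 345.6 kN/bolt; interior L_c = 99 − 30 = 69, R_n = 583.2 kN/bolt. φR_n = 0.75 × (3×345.6 + 6×583.2) = 3402.0 kN.
Tension yield (gross): A_g = 355×20 = 7100 mm². φR_n = 0.90 × 345 × 7100 = 2204.6 kN.
Governing: min(1812.6, 3402.0, 2204.6) = 1812.6 kN → bolt shear.

1812.6 kN (bolt shear governs)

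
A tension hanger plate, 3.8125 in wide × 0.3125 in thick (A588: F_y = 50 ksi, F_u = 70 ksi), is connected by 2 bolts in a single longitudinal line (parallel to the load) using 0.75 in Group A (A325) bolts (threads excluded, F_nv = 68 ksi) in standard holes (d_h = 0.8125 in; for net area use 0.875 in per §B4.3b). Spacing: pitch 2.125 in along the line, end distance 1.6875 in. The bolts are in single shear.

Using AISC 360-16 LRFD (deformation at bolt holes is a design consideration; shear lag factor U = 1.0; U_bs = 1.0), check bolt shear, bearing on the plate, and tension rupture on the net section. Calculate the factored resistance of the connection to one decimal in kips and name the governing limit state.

45.1 kips (bolt shear governs)

Bolt shear: A_b = π(0.75)²/4 = 0.44179 in². φR_n = 0.75 × 68 × 0.44179 × 2 × 1 = 45.1 kips.
Bearing (0.3125 in plate, F_u = 70 ksi): end bolts L_c = 1.6875 − 0.8125/2 = 1.28125, R_n = min(1.2×1.28125×0.3125×70, 2.4×0.75×0.3125×70) = 33.633 kips/bolt; interior L_c = 2.125 − 0.8125 = 1.3125, R_n = 34.453 kips/bolt. φR_n = 0.75 × (1×33.633 + 1×34.453) = 51.1 kips.
Tension rupture (net): A_n = (3.8125 − 1×0.875)×0.3125 = 0.91797 in² (U = 1.0, A_e = A_n). φR_n = 0.75 × 70 × 0.91797 = 48.2 kips.
Governing: min(45.1, 51.1, 48.2) = 45.1 kips → bolt shear.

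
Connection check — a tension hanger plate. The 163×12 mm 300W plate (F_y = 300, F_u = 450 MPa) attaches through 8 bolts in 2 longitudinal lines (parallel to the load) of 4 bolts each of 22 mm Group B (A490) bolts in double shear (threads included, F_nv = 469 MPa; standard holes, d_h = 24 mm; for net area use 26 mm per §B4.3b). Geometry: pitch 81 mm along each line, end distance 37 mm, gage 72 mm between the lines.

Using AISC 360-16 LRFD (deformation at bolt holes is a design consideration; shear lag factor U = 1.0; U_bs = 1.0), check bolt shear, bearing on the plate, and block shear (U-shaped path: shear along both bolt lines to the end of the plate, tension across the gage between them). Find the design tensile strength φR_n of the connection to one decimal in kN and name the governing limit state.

1093.5 kN (block shear governs)

Bolt shear: A_b = π(22)²/4 = 380.13 mm². φR_n = 0.75 × 469 × 380.13 × 8 × 2 = 2139.4 kN.
Bearing (12 mm plate, F_u = 450 MPa): end bolts L_c = 37 − 24/2 = 25, R_n = min(1.2×25×12×450, 2.4×22×12×450) = 162 kN/bolt; interior L_c = 81 − 24 = 57, R_n = 285.12 kN/bolt. φR_n = 0.75 × (2×162 + 6×285.12) = 1526.0 kN.
Block shear: shear path 2×[37+3×81] = 2×280 mm, A_gv = 6720, A_nv = 2×(280 − 3.5×26)×12 = 4536 mm²; tension across gage: (72 − 1×26)×12 = 552 mm². R_n = min(0.6×450×4536, 0.6×300×6720) + 1.0×450×552 = min(1224.7, 1209.6) + 248.4 = 1458 kN. φR_n = 0.75 × 1458 = 1093.5 kN.
Governing: min(2139.4, 1526.0, 1093.5) = 1093.5 kN → block shear.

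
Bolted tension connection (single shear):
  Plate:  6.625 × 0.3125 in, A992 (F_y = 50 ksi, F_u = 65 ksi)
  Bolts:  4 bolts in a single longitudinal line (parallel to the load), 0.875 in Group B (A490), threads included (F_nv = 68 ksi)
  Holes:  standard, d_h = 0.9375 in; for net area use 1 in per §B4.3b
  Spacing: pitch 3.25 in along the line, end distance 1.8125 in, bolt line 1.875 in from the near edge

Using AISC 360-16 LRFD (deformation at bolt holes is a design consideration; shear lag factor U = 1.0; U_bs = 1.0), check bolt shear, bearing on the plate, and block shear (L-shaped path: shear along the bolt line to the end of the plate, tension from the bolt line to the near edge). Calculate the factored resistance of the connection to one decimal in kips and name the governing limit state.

94.6 kips (block shear governs)

Bolt shear: A_b = π(0.875)²/4 = 0.60132 in². φR_n = 0.75 × 68 × 0.60132 × 4 × 1 = 122.7 kips.
Bearing (0.3125 in plate, F_u = 65 ksi): end bolts L_c = 1.8125 − 0.9375/2 = 1.34375, R_n = min(1.2×1.34375×0.3125×65, 2.4×0.875×0.3125×65) = 32.754 kips/bolt; interior L_c = 3.25 − 0.9375 = 2.3125, R_n = 42.656 kips/bolt. φR_n = 0.75 × (1×32.754 + 3×42.656) = 120.5 kips.
Block shear: shear path 1×[1.8125+3×3.25] = 1×11.5625 in, A_gv = 3.6133, A_nv = 1×(11.5625 − 3.5×1)×0.3125 = 2.5195 in²; tension to near edge: (1.875 − 0.5×1)×0.3125 = 0.42969 in². R_n = min(0.6×65×2.5195, 0.6×50×3.6133) + 1.0×65×0.42969 = min(98.261, 108.4) + 27.93 = 126.19 kips. φR_n = 0.75 × 126.19 = 94.6 kips.
Governing: min(122.7, 120.5, 94.6) = 94.6 kips → block shear.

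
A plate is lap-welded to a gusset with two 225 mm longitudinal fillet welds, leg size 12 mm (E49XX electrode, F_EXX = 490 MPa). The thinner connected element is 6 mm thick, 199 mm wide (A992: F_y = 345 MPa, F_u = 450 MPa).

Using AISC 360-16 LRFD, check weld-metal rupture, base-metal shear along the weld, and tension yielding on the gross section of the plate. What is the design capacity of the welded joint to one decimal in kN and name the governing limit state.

370.7 kN (gross-section yield governs)

Weld metal: throat = 0.707×12 = 8.484 mm, L = 2×225 = 450 mm. φR_n = 0.75 × 0.6 × 490 × 8.484 × 450 = 841.8 kN.
Base metal shear (6 mm plate): yield φR_n = 1.0×0.6×345×6×450 = 558.9 kN; rupture φR_n = 0.75×0.6×450×6×450 = 546.8 kN; take 546.8 kN (rupture).
Tension yield (gross): A_g = 199×6 = 1194 mm². φR_n = 0.90 × 345 × 1194 = 370.7 kN.
Governing: min(841.8, 546.8, 370.7) = 370.7 kN → gross-section yield.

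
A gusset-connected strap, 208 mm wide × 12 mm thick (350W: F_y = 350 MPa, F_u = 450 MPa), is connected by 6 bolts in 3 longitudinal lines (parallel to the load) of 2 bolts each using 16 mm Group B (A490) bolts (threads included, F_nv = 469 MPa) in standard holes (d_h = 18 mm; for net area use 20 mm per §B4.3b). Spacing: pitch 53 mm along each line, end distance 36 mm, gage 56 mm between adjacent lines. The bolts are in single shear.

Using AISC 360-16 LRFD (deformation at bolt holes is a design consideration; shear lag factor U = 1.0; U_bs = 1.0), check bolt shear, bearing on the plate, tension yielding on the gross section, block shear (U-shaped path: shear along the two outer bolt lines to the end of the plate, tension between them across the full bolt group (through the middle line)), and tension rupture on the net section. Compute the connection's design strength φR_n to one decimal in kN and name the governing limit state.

424.3 kN (bolt shear governs)

Bolt shear: A_b = π(16)²/4 = 201.06 mm². φR_n = 0.75 × 469 × 201.06 × 6 × 1 = 424.3 kN.
Bearing (12 mm plate, F_u = 450 MPa): end bolts L_c = 36 − 18/2 = 27, R_n = min(1.2×27×12×450, 2.4×16×12×450) = 174.96 kN/bolt; interior L_c = 53 − 18 = 35, R_n = 207.36 kN/bolt. φR_n = 0.75 × (3×174.96 + 3×207.36) = 860.2 kN.
Tension yield (gross): A_g = 208×12 = 2496 mm². φR_n = 0.90 × 350 × 2496 = 786.2 kN.
Block shear: shear path 2×[36+1×53] = 2×89 mm, A_gv = 2136, A_nv = 2×(89 − 1.5×20)×12 = 1416 mm²; tension across gage: (112 − 2×20)×12 = 864 mm². R_n = min(0.6×450×1416, 0.6×350×2136) + 1.0×450×864 = min(382.32, 448.56) + 388.8 = 771.12 kN. φR_n = 0.75 × 771.12 = 578.3 kN.
Tension rupture (net): A_n = (208 − 3×20)×12 = 1776 mm² (U = 1.0, A_e = A_n). φR_n = 0.75 × 450 × 1776 = 599.4 kN.
Governing: min(424.3, 860.2, 786.2, 578.3, 599.4) = 424.3 kN → bolt shear.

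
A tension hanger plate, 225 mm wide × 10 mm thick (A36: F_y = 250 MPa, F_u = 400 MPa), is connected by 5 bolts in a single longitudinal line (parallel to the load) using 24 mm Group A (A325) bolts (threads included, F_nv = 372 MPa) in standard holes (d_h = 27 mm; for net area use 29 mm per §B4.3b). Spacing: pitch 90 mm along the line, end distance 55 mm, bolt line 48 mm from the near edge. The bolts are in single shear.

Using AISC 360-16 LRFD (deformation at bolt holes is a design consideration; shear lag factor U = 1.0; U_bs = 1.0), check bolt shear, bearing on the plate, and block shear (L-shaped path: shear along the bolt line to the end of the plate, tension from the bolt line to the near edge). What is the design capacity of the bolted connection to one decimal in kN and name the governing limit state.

567.4 kN (block shear governs)

Bolt shear: A_b = π(24)²/4 = 452.39 mm². φR_n = 0.75 × 372 × 452.39 × 5 × 1 = 631.1 kN.
Bearing (10 mm plate, F_u = 400 MPa): end bolts L_c = 55 − 27/2 = 41.5, R_n = min(1.2×41.5×10×400, 2.4×24×10×400) = 199.2 kN/bolt; interior L_c = 90 − 27 = 63, R_n = 230.4 kN/bolt. φR_n = 0.75 × (1×199.2 + 4×230.4) = 840.6 kN.
Block shear: shear path 1×[55+4×90] = 1×415 mm, A_gv = 4150, A_nv = 1×(415 − 4.5×29)×10 = 2845 mm²; tension to near edge: (48 − 0.5×29)×10 = 335 mm². R_n = min(0.6×400×2845, 0.6×250×4150) + 1.0×400×335 = min(682.8, 622.5) + 134 = 756.5 kN. φR_n = 0.75 × 756.5 = 567.4 kN.
Governing: min(631.1, 840.6, 567.4) = 567.4 kN → block shear.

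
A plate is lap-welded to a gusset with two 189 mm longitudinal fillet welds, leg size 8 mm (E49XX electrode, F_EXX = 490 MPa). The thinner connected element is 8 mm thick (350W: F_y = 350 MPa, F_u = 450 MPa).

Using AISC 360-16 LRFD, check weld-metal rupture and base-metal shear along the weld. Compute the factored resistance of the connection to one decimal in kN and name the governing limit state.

471.4 kN (weld metal governs)

Weld metal: throat = 0.707×8 = 5.656 mm, L = 2×189 = 378 mm. φR_n = 0.75 × 0.6 × 490 × 5.656 × 378 = 471.4 kN.
Base metal shear (8 mm plate): yield φR_n = 1.0×0.6×350×8×378 = 635.0 kN; rupture φR_n = 0.75×0.6×450×8×378 = 612.4 kN; take 612.4 kN (rupture).
Governing: min(471.4, 612.4) = 471.4 kN → weld metal.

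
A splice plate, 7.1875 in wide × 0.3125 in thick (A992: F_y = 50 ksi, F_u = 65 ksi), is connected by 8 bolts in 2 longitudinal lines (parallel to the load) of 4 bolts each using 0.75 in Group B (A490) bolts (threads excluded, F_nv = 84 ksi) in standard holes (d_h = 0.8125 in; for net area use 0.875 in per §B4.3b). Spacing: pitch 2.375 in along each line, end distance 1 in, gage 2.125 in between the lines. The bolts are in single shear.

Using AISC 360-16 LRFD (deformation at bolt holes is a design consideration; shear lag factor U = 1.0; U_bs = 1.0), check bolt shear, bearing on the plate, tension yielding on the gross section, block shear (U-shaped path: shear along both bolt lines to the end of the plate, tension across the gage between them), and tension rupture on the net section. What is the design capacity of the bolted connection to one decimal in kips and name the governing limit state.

82.8 kips (net-section rupture governs)

Bolt shear: A_b = π(0.75)²/4 = 0.44179 in². φR_n = 0.75 × 84 × 0.44179 × 8 × 1 = 222.7 kips.
Bearing (0.3125 in plate, F_u = 65 ksi): end bolts L_c = 1 − 0.8125/2 = 0.59375, R_n = min(1.2×0.59375×0.3125×65, 2.4×0.75×0.3125×65) = 14.473 kips/bolt; interior L_c = 2.375 − 0.8125 = 1.5625, R_n = 36.563 kips/bolt. φR_n = 0.75 × (2×14.473 + 6×36.563) = 186.2 kips.
Tension yield (gross): A_g = 7.1875×0.3125 = 2.2461 in². φR_n = 0.90 × 50 × 2.2461 = 101.1 kips.
Block shear: shear path 2×[1+3×2.375] = 2×8.125 in, A_gv = 5.0781, A_nv = 2×(8.125 − 3.5×0.875)×0.3125 = 3.1641 in²; tension across gage: (2.125 − 1×0.875)×0.3125 = 0.39063 in². R_n = min(0.6×65×3.1641, 0.6×50×5.0781) + 1.0×65×0.39063 = min(123.4, 152.34) + 25.391 = 148.79 kips. φR_n = 0.75 × 148.79 = 111.6 kips.
Tension rupture (net): A_n = (7.1875 − 2×0.875)×0.3125 = 1.6992 in² (U = 1.0, A_e = A_n). φR_n = 0.75 × 65 × 1.6992 = 82.8 kips.
Governing: min(222.7, 186.2, 101.1, 111.6, 82.8) = 82.8 kips → net-section rupture.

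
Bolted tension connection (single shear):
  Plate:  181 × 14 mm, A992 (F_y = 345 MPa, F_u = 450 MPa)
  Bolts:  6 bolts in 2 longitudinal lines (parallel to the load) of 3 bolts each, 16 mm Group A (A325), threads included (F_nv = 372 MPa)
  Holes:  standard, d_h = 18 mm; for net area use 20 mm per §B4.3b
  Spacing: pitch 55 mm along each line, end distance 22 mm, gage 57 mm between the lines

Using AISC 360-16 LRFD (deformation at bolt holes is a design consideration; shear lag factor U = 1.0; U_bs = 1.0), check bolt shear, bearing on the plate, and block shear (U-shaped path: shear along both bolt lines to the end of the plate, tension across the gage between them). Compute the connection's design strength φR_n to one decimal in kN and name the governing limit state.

336.6 kN (bolt shear governs)

Bolt shear: A_b = π(16)²/4 = 201.06 mm². φR_n = 0.75 × 372 × 201.06 × 6 × 1 = 336.6 kN.
Bearing (14 mm plate, F_u = 450 MPa): end bolts L_c = 22 − 18/2 = 13, R_n = min(1.2×13×14×450, 2.4×16×14×450) = 98.28 kN/bolt; interior L_c = 55 − 18 = 37, R_n = 241.92 kN/bolt. φR_n = 0.75 × (2×98.28 + 4×241.92) = 873.2 kN.
Block shear: shear path 2×[22+2×55] = 2×132 mm, A_gv = 3696, A_nv = 2×(132 − 2.5×20)×14 = 2296 mm²; tension across gage: (57 − 1×20)×14 = 518 mm². R_n = min(0.6×450×2296, 0.6×345×3696) + 1.0×450×518 = min(619.92, 765.07) + 233.1 = 853.02 kN. φR_n = 0.75 × 853.02 = 639.8 kN.
Governing: min(336.6, 873.2, 639.8) = 336.6 kN → bolt shear.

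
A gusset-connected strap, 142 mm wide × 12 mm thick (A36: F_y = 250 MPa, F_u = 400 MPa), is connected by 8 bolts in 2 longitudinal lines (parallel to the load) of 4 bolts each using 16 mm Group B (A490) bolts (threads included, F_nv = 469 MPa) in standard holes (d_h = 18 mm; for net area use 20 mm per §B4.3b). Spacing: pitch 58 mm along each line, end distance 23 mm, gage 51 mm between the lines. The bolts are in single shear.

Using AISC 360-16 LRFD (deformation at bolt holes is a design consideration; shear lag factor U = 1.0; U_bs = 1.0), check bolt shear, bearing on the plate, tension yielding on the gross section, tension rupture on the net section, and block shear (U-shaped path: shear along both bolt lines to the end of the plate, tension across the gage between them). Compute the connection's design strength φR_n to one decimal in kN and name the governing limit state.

Bolt shear: A_b = π(16)²/4 = 201.06 mm². φR_n = 0.75 × 469 × 201.06 × 8 × 1 = 565.8 kN.
Bearing (12 mm plate, F_u = 400 MPa): end bolts L_c = 23 − 18/2 = 14, R_n = min(1.2×14×12×400, 2.4×16×12×400) = 80.64 kN/bolt; interior L_c = 58 − 18 = 40, R_n = 184.32 kN/bolt. φR_n = 0.75 × (2×80.64 + 6×184.32) = 950.4 kN.
Tension yield (gross): A_g = 142×12 = 1704 mm². φR_n = 0.90 × 250 × 1704 = 383.4 kN.
Tension rupture (net): A_n = (142 − 2×20)×12 = 1224 mm² (U = 1.0, A_e = A_n). φR_n = 0.75 × 400 × 1224 = 367.2 kN.
Block shear: shear path 2×[23+3×58] = 2×197 mm, A_gv = 4728, A_nv = 2×(197 − 3.5×20)×12 = 3048 mm²; tension across gage: (51 − 1×20)×12 = 372 mm². R_n = min(0.6×400×3048, 0.6×250×4728) + 1.0×400×372 = min(731.52, 709.2) + 148.8 = 858 kN. φR_n = 0.75 × 858 = 643.5 kN.
Governing: min(565.8, 950.4, 383.4, 367.2, 643.5) = 367.2 kN → net-section rupture.

367.2 kN (net-section rupture governs)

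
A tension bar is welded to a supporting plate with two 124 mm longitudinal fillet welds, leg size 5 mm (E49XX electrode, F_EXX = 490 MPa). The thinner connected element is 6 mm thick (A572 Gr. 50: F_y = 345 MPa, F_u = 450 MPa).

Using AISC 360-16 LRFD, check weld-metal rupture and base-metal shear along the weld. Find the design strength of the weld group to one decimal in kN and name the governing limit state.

193.3 kN (weld metal governs)

Weld metal: throat = 0.707×5 = 3.535 mm, L = 2×124 = 248 mm. φR_n = 0.75 × 0.6 × 490 × 3.535 × 248 = 193.3 kN.
Base metal shear (6 mm plate): yield φR_n = 1.0×0.6×345×6×248 = 308.0 kN; rupture φR_n = 0.75×0.6×450×6×248 = 301.3 kN; take 301.3 kN (rupture).
Governing: min(193.3, 301.3) = 193.3 kN → weld metal.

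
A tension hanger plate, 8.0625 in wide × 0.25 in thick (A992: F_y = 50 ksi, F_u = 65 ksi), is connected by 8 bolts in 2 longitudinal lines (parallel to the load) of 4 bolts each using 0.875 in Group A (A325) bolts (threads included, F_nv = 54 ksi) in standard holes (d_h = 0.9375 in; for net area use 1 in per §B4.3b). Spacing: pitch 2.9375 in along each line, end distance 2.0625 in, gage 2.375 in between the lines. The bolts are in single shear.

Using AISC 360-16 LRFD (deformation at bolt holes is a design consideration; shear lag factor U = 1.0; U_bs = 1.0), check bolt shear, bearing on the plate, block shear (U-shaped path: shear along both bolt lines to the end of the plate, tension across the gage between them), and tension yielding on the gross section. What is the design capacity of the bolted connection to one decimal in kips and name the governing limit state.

90.7 kips (gross-section yield governs)

Bolt shear: A_b = π(0.875)²/4 = 0.60132 in². φR_n = 0.75 × 54 × 0.60132 × 8 × 1 = 194.8 kips.
Bearing (0.25 in plate, F_u = 65 ksi): end bolts L_c = 2.0625 − 0.9375/2 = 1.59375, R_n = min(1.2×1.59375×0.25×65, 2.4×0.875×0.25×65) = 31.078 kips/bolt; interior L_c = 2.9375 − 0.9375 = 2, R_n = 34.125 kips/bolt. φR_n = 0.75 × (2×31.078 + 6×34.125) = 200.2 kips.
Block shear: shear path 2×[2.0625+3×2.9375] = 2×10.875 in, A_gv = 5.4375, A_nv = 2×(10.875 − 3.5×1)×0.25 = 3.6875 in²; tension across gage: (2.375 − 1×1)×0.25 = 0.34375 in². R_n = min(0.6×65×3.6875, 0.6×50×5.4375) + 1.0×65×0.34375 = min(143.81, 163.13) + 22.344 = 166.15 kips. φR_n = 0.75 × 166.15 = 124.6 kips.
Tension yield (gross): A_g = 8.0625×0.25 = 2.0156 in². φR_n = 0.90 × 50 × 2.0156 = 90.7 kips.
Governing: min(194.8, 200.2, 124.6, 90.7) = 90.7 kips → gross-section yield.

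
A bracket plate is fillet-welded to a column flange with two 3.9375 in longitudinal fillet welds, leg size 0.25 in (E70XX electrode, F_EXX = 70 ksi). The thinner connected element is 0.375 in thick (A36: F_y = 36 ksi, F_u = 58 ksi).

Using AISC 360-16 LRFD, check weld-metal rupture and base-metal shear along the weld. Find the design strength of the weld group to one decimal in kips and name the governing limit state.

43.8 kips (weld metal governs)

Weld metal: throat = 0.707×0.25 = 0.17675 in, L = 2×3.9375 = 7.875 in. φR_n = 0.75 × 0.6 × 70 × 0.17675 × 7.875 = 43.8 kips.
Base metal shear (0.375 in plate): yield φR_n = 1.0×0.6×36×0.375×7.875 = 63.8 kips; rupture φR_n = 0.75×0.6×58×0.375×7.875 = 77.1 kips; take 63.8 kips (yield).
Governing: min(43.8, 63.8) = 43.8 kips → weld metal.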